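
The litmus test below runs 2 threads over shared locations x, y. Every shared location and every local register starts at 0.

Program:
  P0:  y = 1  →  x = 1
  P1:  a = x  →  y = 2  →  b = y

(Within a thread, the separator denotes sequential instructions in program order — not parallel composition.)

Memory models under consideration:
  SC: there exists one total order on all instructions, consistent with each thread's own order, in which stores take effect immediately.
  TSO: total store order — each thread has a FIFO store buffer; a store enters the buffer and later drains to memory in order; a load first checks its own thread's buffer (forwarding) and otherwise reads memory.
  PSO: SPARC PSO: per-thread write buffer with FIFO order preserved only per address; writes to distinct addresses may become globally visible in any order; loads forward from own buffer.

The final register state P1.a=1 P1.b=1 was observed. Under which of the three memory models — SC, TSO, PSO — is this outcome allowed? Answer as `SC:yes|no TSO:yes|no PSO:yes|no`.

SC:no TSO:no PSO:yes

outcome vector order: (P1.a,P1.b)
SC (3): 01 02 12
TSO (3): 01 02 12
PSO (4): 01 02 11 12
target 11 ∈ {PSO}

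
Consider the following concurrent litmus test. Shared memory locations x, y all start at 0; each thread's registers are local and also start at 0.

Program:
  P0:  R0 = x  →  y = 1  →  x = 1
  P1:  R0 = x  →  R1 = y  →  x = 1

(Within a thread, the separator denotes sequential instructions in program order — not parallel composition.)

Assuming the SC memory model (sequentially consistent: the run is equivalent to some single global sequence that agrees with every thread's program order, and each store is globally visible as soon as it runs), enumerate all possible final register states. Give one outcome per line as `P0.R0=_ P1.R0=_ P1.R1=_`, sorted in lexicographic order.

outcome vector order: (P0.R0,P1.R0,P1.R1)
|SC outcomes| = 4

P0.R0=0 P1.R0=0 P1.R1=0
P0.R0=0 P1.R0=0 P1.R1=1
P0.R0=0 P1.R0=1 P1.R1=1
P0.R0=1 P1.R0=0 P1.R1=0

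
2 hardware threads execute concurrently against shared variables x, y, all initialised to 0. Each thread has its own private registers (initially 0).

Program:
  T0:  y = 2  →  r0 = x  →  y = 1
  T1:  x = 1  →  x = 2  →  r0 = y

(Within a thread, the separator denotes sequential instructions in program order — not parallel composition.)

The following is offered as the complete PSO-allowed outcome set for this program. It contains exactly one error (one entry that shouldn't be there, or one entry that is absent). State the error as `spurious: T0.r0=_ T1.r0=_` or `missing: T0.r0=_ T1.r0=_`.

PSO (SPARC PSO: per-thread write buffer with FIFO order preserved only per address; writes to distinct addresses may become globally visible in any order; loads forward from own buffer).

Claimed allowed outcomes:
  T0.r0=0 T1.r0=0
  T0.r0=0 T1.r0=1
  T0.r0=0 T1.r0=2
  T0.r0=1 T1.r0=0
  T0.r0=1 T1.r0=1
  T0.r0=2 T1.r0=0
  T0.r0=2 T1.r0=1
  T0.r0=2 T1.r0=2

missing: T0.r0=1 T1.r0=2

outcome vector order: (T0.r0,T1.r0)
PSO (9): 0/0, 0/1, 0/2, 1/0, 1/1, 1/2, 2/0, 2/1, 2/2
PSO∖claimed = {1/2}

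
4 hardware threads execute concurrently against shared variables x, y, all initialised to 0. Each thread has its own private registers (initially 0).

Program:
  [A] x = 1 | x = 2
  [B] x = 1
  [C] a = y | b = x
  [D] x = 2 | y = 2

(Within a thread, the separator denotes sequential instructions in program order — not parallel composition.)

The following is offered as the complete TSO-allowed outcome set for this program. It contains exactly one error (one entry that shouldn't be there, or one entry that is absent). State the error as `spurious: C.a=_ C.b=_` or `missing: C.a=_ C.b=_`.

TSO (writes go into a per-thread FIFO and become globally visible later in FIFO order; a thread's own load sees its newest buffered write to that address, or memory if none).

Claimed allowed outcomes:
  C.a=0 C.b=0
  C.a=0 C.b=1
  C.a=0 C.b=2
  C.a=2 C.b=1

missing: C.a=2 C.b=2

outcome vector order: (C.a,C.b)
TSO (5): <0 0> <0 1> <0 2> <2 1> <2 2>
TSO∖claimed = {<2 2>}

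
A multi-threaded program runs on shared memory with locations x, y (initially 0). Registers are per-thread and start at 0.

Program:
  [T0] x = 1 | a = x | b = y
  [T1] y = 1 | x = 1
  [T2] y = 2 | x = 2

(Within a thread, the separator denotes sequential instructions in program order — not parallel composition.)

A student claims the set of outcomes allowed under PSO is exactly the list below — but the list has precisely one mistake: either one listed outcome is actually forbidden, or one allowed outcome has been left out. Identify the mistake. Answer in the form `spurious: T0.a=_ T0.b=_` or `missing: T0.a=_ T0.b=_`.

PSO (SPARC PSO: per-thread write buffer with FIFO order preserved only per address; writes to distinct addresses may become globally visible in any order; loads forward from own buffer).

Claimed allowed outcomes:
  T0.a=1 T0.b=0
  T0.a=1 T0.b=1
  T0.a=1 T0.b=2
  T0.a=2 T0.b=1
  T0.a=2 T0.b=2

outcome vector order: (T0.a,T0.b)
PSO (6): (1,0); (1,1); (1,2); (2,0); (2,1); (2,2)
PSO∖claimed = {(2,0)}

missing: T0.a=2 T0.b=0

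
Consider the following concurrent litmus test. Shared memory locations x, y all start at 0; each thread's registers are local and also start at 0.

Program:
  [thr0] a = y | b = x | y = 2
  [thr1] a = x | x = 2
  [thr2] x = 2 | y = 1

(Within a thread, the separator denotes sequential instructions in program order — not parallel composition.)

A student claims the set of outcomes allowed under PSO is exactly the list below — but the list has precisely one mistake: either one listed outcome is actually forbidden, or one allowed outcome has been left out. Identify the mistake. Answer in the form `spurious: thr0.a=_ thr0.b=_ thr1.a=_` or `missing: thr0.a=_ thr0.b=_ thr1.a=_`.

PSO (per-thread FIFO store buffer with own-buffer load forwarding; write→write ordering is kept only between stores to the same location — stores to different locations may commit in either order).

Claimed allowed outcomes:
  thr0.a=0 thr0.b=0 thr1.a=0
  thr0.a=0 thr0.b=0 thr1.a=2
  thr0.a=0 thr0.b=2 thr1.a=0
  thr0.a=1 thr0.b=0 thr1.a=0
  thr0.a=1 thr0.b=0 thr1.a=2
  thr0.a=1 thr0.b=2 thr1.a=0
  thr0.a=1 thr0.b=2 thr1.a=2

outcome vector order: (thr0.a,thr0.b,thr1.a)
PSO: 8 outcomes — {(0,0,0), (0,0,2), (0,2,0), (0,2,2), (1,0,0), (1,0,2), (1,2,0), (1,2,2)}
PSO∖claimed = {(0,2,2)}

missing: thr0.a=0 thr0.b=2 thr1.a=2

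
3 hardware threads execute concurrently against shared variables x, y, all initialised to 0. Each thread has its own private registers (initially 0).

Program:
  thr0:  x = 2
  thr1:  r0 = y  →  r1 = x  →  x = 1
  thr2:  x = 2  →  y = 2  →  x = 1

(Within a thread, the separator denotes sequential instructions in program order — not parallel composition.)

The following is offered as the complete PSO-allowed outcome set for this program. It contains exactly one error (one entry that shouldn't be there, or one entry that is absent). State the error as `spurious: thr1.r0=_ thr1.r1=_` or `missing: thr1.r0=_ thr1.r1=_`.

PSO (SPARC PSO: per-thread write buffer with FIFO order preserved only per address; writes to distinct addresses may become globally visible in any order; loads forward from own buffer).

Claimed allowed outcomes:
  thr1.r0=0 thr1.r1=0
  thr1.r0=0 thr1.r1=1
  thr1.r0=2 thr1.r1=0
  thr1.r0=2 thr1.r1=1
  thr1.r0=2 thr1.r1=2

missing: thr1.r0=0 thr1.r1=2

outcome vector order: (thr1.r0,thr1.r1)
[PSO] allowed = {<0 0> <0 1> <0 2> <2 0> <2 1> <2 2>}
PSO∖claimed = {<0 2>}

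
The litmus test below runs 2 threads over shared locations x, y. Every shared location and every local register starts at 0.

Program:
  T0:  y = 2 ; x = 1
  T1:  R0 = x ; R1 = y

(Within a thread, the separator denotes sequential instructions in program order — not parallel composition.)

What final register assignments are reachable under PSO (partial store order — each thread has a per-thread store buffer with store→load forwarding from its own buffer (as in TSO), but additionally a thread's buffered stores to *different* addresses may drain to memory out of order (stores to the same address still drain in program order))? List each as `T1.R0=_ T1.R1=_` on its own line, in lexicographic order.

outcome vector order: (T1.R0,T1.R1)
|PSO outcomes| = 4

T1.R0=0 T1.R1=0
T1.R0=0 T1.R1=2
T1.R0=1 T1.R1=0
T1.R0=1 T1.R1=2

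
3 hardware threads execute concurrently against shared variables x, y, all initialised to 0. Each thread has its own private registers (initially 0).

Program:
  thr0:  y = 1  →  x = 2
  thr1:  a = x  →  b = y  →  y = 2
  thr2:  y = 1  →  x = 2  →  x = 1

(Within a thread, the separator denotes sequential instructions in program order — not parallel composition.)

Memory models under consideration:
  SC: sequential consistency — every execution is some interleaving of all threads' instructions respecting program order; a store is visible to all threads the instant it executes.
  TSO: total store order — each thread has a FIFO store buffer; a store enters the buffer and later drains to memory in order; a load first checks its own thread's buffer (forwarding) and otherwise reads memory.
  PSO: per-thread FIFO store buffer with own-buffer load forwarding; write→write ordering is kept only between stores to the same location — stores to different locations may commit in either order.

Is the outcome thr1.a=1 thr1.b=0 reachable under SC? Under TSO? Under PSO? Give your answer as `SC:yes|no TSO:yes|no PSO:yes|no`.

SC:no TSO:no PSO:yes

outcome vector order: (thr1.a,thr1.b)
SC (4): 0/0; 0/1; 1/1; 2/1
TSO (4): 0/0; 0/1; 1/1; 2/1
PSO (6): 0/0; 0/1; 1/0; 1/1; 2/0; 2/1
target 1/0 ∈ {PSO}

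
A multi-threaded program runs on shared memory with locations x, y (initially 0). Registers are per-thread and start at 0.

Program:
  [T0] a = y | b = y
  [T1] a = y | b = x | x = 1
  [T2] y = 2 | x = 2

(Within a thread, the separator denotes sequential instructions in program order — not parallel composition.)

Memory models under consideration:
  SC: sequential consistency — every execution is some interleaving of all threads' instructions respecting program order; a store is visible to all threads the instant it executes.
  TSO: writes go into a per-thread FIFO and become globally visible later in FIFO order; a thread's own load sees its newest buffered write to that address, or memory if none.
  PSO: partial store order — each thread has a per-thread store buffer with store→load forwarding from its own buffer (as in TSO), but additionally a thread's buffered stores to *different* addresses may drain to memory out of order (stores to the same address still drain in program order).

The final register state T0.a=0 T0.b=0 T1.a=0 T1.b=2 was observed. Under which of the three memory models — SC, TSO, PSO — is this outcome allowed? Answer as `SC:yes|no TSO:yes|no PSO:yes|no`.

SC:yes TSO:yes PSO:yes

outcome vector order: (T0.a,T0.b,T1.a,T1.b)
SC: 12 outcomes — {(0,0,0,0) (0,0,0,2) (0,0,2,0) (0,0,2,2) (0,2,0,0) (0,2,0,2) (0,2,2,0) (0,2,2,2) (2,2,0,0) (2,2,0,2) (2,2,2,0) (2,2,2,2)}
TSO: 12 outcomes — {(0,0,0,0) (0,0,0,2) (0,0,2,0) (0,0,2,2) (0,2,0,0) (0,2,0,2) (0,2,2,0) (0,2,2,2) (2,2,0,0) (2,2,0,2) (2,2,2,0) (2,2,2,2)}
PSO: 12 outcomes — {(0,0,0,0) (0,0,0,2) (0,0,2,0) (0,0,2,2) (0,2,0,0) (0,2,0,2) (0,2,2,0) (0,2,2,2) (2,2,0,0) (2,2,0,2) (2,2,2,0) (2,2,2,2)}
target (0,0,0,2) ∈ {SC,TSO,PSO}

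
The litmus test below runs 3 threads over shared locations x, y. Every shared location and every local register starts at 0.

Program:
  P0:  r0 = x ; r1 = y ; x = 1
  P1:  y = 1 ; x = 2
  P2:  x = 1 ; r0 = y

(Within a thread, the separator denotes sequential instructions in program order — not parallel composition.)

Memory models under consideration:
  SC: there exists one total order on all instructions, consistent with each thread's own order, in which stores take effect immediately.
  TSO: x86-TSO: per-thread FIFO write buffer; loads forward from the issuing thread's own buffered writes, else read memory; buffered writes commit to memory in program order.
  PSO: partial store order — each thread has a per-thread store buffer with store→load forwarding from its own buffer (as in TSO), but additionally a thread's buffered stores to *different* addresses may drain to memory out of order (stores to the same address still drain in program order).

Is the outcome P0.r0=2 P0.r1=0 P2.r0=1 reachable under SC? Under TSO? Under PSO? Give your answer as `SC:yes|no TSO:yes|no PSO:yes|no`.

outcome vector order: (P0.r0,P0.r1,P2.r0)
[SC] allowed = {(0,0,0), (0,0,1), (0,1,0), (0,1,1), (1,0,0), (1,0,1), (1,1,0), (1,1,1), (2,1,0), (2,1,1)}
[TSO] allowed = {(0,0,0), (0,0,1), (0,1,0), (0,1,1), (1,0,0), (1,0,1), (1,1,0), (1,1,1), (2,1,0), (2,1,1)}
[PSO] allowed = {(0,0,0), (0,0,1), (0,1,0), (0,1,1), (1,0,0), (1,0,1), (1,1,0), (1,1,1), (2,0,0), (2,0,1), (2,1,0), (2,1,1)}
target (2,0,1) ∈ {PSO}

SC:no TSO:no PSO:yes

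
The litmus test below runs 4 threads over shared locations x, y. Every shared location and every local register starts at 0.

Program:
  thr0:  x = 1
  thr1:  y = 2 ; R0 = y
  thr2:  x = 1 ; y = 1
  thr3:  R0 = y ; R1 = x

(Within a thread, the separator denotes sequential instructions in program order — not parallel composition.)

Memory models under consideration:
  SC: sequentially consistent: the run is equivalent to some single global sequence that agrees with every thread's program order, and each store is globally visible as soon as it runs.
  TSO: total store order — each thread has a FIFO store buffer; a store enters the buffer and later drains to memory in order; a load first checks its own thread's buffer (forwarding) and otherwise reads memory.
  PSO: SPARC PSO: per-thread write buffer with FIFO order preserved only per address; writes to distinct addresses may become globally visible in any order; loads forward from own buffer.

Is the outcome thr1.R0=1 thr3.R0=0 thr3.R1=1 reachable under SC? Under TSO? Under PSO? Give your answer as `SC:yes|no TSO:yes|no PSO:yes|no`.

outcome vector order: (thr1.R0,thr3.R0,thr3.R1)
[SC] allowed = {(1,0,0) (1,0,1) (1,1,1) (1,2,0) (1,2,1) (2,0,0) (2,0,1) (2,1,1) (2,2,0) (2,2,1)}
[TSO] allowed = {(1,0,0) (1,0,1) (1,1,1) (1,2,0) (1,2,1) (2,0,0) (2,0,1) (2,1,1) (2,2,0) (2,2,1)}
[PSO] allowed = {(1,0,0) (1,0,1) (1,1,0) (1,1,1) (1,2,0) (1,2,1) (2,0,0) (2,0,1) (2,1,0) (2,1,1) (2,2,0) (2,2,1)}
target (1,0,1) ∈ {SC,TSO,PSO}

SC:yes TSO:yes PSO:yes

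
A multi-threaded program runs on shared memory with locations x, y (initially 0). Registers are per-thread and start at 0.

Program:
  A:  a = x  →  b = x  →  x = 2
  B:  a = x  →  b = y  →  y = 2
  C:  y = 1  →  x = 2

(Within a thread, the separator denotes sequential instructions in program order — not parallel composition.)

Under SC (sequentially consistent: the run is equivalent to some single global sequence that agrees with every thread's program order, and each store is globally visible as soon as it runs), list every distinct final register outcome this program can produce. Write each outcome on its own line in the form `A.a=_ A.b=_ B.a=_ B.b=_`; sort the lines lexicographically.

A.a=0 A.b=0 B.a=0 B.b=0
A.a=0 A.b=0 B.a=0 B.b=1
A.a=0 A.b=0 B.a=2 B.b=0
A.a=0 A.b=0 B.a=2 B.b=1
A.a=0 A.b=2 B.a=0 B.b=0
A.a=0 A.b=2 B.a=0 B.b=1
A.a=0 A.b=2 B.a=2 B.b=1
A.a=2 A.b=2 B.a=0 B.b=0
A.a=2 A.b=2 B.a=0 B.b=1
A.a=2 A.b=2 B.a=2 B.b=1

outcome vector order: (A.a,A.b,B.a,B.b)
|SC outcomes| = 10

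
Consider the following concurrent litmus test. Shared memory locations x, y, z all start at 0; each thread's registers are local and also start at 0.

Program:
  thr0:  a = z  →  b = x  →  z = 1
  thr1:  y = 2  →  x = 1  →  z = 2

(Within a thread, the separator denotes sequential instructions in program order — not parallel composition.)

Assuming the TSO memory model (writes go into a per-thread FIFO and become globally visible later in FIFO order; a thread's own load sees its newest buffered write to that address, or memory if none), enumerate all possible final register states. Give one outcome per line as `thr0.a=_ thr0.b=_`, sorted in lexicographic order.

thr0.a=0 thr0.b=0
thr0.a=0 thr0.b=1
thr0.a=2 thr0.b=1

outcome vector order: (thr0.a,thr0.b)
|TSO outcomes| = 3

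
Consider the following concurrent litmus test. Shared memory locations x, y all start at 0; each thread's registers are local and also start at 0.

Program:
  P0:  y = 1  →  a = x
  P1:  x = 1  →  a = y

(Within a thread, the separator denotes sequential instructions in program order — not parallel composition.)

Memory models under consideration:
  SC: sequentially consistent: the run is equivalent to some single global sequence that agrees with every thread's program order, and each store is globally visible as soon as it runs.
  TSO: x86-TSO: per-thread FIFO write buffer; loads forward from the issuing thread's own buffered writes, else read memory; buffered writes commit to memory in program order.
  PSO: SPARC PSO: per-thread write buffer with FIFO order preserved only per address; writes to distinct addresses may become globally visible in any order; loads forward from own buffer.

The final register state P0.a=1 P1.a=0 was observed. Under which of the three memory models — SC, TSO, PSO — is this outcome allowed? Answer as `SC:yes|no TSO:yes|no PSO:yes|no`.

outcome vector order: (P0.a,P1.a)
[SC] allowed = {(0,1); (1,0); (1,1)}
[TSO] allowed = {(0,0); (0,1); (1,0); (1,1)}
[PSO] allowed = {(0,0); (0,1); (1,0); (1,1)}
target (1,0) ∈ {SC,TSO,PSO}

SC:yes TSO:yes PSO:yes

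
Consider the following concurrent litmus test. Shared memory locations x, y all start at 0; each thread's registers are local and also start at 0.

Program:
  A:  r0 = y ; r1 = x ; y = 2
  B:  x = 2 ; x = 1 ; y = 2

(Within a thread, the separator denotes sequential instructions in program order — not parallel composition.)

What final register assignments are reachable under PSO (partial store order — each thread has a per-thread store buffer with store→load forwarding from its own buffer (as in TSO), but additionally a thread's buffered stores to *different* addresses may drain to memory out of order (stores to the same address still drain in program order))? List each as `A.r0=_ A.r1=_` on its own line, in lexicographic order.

A.r0=0 A.r1=0
A.r0=0 A.r1=1
A.r0=0 A.r1=2
A.r0=2 A.r1=0
A.r0=2 A.r1=1
A.r0=2 A.r1=2

outcome vector order: (A.r0,A.r1)
|PSO outcomes| = 6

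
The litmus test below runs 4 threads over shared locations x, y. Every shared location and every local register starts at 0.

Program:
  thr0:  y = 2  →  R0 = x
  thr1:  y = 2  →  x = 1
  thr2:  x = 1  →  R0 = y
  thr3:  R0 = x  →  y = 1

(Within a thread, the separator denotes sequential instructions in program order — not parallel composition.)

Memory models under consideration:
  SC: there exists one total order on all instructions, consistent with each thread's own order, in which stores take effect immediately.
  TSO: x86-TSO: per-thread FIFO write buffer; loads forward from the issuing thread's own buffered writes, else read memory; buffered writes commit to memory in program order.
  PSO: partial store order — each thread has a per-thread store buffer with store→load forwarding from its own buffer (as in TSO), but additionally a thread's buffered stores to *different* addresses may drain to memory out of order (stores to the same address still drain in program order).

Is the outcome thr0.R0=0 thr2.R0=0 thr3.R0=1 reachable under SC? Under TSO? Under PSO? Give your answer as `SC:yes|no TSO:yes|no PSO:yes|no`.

outcome vector order: (thr0.R0,thr2.R0,thr3.R0)
under SC → 0/1/0 0/1/1 0/2/0 0/2/1 1/0/0 1/0/1 1/1/0 1/1/1 1/2/0 1/2/1
under TSO → 0/0/0 0/0/1 0/1/0 0/1/1 0/2/0 0/2/1 1/0/0 1/0/1 1/1/0 1/1/1 1/2/0 1/2/1
under PSO → 0/0/0 0/0/1 0/1/0 0/1/1 0/2/0 0/2/1 1/0/0 1/0/1 1/1/0 1/1/1 1/2/0 1/2/1
target 0/0/1 ∈ {TSO,PSO}

SC:no TSO:yes PSO:yes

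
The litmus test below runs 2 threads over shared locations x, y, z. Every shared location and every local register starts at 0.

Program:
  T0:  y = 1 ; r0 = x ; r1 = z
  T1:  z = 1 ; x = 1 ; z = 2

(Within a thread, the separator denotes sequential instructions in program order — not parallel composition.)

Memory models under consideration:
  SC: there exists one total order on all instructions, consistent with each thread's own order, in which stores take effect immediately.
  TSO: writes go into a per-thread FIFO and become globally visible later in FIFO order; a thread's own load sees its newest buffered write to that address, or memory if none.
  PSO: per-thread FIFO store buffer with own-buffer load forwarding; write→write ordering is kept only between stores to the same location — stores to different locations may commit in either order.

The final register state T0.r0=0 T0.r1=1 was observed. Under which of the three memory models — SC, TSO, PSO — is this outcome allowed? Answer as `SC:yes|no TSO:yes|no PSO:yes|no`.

outcome vector order: (T0.r0,T0.r1)
SC: 5 outcomes — {00; 01; 02; 11; 12}
TSO: 5 outcomes — {00; 01; 02; 11; 12}
PSO: 6 outcomes — {00; 01; 02; 10; 11; 12}
target 01 ∈ {SC,TSO,PSO}

SC:yes TSO:yes PSO:yes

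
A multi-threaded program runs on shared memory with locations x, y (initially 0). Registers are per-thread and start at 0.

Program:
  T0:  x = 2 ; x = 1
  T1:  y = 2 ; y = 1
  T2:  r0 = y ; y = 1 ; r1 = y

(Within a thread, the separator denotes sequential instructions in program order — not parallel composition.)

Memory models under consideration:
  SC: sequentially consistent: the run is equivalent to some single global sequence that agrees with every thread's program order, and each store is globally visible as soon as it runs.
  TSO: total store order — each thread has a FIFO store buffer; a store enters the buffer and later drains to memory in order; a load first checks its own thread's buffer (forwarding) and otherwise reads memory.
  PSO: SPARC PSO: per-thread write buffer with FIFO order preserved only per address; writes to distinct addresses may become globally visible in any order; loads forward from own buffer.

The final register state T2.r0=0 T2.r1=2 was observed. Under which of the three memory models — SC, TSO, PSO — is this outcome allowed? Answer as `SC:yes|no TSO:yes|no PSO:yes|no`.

SC:yes TSO:yes PSO:yes

outcome vector order: (T2.r0,T2.r1)
SC: 4 outcomes — {<0 1> <0 2> <1 1> <2 1>}
TSO: 4 outcomes — {<0 1> <0 2> <1 1> <2 1>}
PSO: 4 outcomes — {<0 1> <0 2> <1 1> <2 1>}
target <0 2> ∈ {SC,TSO,PSO}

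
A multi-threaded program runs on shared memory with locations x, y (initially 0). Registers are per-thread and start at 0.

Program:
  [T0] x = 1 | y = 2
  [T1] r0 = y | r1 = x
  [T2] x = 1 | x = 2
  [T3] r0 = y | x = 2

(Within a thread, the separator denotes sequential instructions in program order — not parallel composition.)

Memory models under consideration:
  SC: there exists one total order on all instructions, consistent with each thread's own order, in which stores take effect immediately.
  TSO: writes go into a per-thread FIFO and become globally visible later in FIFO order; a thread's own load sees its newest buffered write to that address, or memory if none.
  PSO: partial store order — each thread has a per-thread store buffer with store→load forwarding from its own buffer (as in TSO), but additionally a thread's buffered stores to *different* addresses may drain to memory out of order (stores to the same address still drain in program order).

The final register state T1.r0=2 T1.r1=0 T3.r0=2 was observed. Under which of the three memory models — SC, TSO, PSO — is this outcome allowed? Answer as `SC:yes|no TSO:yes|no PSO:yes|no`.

SC:no TSO:no PSO:yes

outcome vector order: (T1.r0,T1.r1,T3.r0)
SC (10): 0/0/0 0/0/2 0/1/0 0/1/2 0/2/0 0/2/2 2/1/0 2/1/2 2/2/0 2/2/2
TSO (10): 0/0/0 0/0/2 0/1/0 0/1/2 0/2/0 0/2/2 2/1/0 2/1/2 2/2/0 2/2/2
PSO (12): 0/0/0 0/0/2 0/1/0 0/1/2 0/2/0 0/2/2 2/0/0 2/0/2 2/1/0 2/1/2 2/2/0 2/2/2
target 2/0/2 ∈ {PSO}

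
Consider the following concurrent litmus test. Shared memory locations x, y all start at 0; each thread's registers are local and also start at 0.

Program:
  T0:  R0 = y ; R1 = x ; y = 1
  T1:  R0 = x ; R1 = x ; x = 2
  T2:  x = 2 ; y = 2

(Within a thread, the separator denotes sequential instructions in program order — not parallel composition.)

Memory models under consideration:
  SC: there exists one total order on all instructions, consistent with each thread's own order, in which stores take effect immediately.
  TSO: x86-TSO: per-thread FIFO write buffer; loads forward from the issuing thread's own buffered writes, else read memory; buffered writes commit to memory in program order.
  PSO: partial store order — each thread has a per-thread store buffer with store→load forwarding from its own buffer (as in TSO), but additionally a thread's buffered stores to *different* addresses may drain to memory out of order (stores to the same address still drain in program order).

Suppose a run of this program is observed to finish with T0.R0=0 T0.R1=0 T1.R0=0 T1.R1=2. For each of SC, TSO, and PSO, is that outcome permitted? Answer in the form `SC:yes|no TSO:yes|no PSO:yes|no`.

SC:yes TSO:yes PSO:yes

outcome vector order: (T0.R0,T0.R1,T1.R0,T1.R1)
SC (9): <0 0 0 0> <0 0 0 2> <0 0 2 2> <0 2 0 0> <0 2 0 2> <0 2 2 2> <2 2 0 0> <2 2 0 2> <2 2 2 2>
TSO (9): <0 0 0 0> <0 0 0 2> <0 0 2 2> <0 2 0 0> <0 2 0 2> <0 2 2 2> <2 2 0 0> <2 2 0 2> <2 2 2 2>
PSO (12): <0 0 0 0> <0 0 0 2> <0 0 2 2> <0 2 0 0> <0 2 0 2> <0 2 2 2> <2 0 0 0> <2 0 0 2> <2 0 2 2> <2 2 0 0> <2 2 0 2> <2 2 2 2>
target <0 0 0 2> ∈ {SC,TSO,PSO}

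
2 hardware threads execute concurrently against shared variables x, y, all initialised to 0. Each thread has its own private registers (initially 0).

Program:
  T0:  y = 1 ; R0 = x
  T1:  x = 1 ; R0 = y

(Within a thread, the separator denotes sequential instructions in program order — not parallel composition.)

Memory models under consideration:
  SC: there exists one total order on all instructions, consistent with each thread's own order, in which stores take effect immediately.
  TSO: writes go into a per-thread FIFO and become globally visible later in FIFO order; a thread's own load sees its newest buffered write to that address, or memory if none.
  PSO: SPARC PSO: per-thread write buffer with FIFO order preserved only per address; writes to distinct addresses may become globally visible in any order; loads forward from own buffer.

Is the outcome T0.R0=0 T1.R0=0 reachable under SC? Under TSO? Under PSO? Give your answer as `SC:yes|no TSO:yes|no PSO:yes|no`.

outcome vector order: (T0.R0,T1.R0)
SC: 3 outcomes — {0/1 1/0 1/1}
TSO: 4 outcomes — {0/0 0/1 1/0 1/1}
PSO: 4 outcomes — {0/0 0/1 1/0 1/1}
target 0/0 ∈ {TSO,PSO}

SC:no TSO:yes PSO:yes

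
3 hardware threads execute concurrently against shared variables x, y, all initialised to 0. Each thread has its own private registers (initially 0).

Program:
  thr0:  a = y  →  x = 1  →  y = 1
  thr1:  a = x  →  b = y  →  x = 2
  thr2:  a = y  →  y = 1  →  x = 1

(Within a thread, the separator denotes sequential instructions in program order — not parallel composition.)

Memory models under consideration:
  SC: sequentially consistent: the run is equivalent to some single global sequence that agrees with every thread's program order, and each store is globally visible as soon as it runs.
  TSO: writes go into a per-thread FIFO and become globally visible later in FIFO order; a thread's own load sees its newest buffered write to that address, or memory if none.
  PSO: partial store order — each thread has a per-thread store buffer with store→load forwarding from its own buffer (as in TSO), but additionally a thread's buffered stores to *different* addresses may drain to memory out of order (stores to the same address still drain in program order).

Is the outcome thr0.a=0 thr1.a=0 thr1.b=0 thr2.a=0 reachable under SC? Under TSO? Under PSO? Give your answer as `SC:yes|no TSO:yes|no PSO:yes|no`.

outcome vector order: (thr0.a,thr1.a,thr1.b,thr2.a)
[SC] allowed = {0/0/0/0, 0/0/0/1, 0/0/1/0, 0/0/1/1, 0/1/0/0, 0/1/0/1, 0/1/1/0, 0/1/1/1, 1/0/0/0, 1/0/1/0, 1/1/1/0}
[TSO] allowed = {0/0/0/0, 0/0/0/1, 0/0/1/0, 0/0/1/1, 0/1/0/0, 0/1/0/1, 0/1/1/0, 0/1/1/1, 1/0/0/0, 1/0/1/0, 1/1/1/0}
[PSO] allowed = {0/0/0/0, 0/0/0/1, 0/0/1/0, 0/0/1/1, 0/1/0/0, 0/1/0/1, 0/1/1/0, 0/1/1/1, 1/0/0/0, 1/0/1/0, 1/1/0/0, 1/1/1/0}
target 0/0/0/0 ∈ {SC,TSO,PSO}

SC:yes TSO:yes PSO:yes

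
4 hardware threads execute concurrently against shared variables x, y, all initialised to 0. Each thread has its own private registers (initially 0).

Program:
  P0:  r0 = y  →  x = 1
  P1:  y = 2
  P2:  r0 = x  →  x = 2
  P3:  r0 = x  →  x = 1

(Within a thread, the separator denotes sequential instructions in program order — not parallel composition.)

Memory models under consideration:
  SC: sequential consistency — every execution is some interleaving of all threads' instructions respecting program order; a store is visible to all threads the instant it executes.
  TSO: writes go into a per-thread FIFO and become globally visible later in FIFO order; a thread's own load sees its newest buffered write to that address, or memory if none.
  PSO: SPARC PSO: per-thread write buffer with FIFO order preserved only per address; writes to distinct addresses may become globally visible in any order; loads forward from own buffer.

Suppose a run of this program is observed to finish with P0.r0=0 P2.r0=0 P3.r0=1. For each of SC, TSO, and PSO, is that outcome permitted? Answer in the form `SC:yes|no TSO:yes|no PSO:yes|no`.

outcome vector order: (P0.r0,P2.r0,P3.r0)
SC: 12 outcomes — {<0 0 0> <0 0 1> <0 0 2> <0 1 0> <0 1 1> <0 1 2> <2 0 0> <2 0 1> <2 0 2> <2 1 0> <2 1 1> <2 1 2>}
TSO: 12 outcomes — {<0 0 0> <0 0 1> <0 0 2> <0 1 0> <0 1 1> <0 1 2> <2 0 0> <2 0 1> <2 0 2> <2 1 0> <2 1 1> <2 1 2>}
PSO: 12 outcomes — {<0 0 0> <0 0 1> <0 0 2> <0 1 0> <0 1 1> <0 1 2> <2 0 0> <2 0 1> <2 0 2> <2 1 0> <2 1 1> <2 1 2>}
target <0 0 1> ∈ {SC,TSO,PSO}

SC:yes TSO:yes PSO:yes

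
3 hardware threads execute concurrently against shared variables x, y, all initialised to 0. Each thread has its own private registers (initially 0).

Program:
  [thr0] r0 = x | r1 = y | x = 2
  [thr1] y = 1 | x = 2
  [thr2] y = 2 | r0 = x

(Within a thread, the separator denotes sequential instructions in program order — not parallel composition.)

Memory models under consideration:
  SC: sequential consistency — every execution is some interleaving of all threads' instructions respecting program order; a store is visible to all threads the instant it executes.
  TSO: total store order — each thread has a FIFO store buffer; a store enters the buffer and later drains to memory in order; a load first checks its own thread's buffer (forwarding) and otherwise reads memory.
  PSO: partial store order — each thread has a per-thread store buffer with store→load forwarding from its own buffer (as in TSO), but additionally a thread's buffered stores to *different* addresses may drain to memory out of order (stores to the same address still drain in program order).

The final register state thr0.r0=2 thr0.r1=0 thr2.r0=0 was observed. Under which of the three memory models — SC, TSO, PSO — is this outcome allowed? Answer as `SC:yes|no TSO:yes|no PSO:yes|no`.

SC:no TSO:no PSO:yes

outcome vector order: (thr0.r0,thr0.r1,thr2.r0)
under SC → <0 0 0>, <0 0 2>, <0 1 0>, <0 1 2>, <0 2 0>, <0 2 2>, <2 1 0>, <2 1 2>, <2 2 0>, <2 2 2>
under TSO → <0 0 0>, <0 0 2>, <0 1 0>, <0 1 2>, <0 2 0>, <0 2 2>, <2 1 0>, <2 1 2>, <2 2 0>, <2 2 2>
under PSO → <0 0 0>, <0 0 2>, <0 1 0>, <0 1 2>, <0 2 0>, <0 2 2>, <2 0 0>, <2 0 2>, <2 1 0>, <2 1 2>, <2 2 0>, <2 2 2>
target <2 0 0> ∈ {PSO}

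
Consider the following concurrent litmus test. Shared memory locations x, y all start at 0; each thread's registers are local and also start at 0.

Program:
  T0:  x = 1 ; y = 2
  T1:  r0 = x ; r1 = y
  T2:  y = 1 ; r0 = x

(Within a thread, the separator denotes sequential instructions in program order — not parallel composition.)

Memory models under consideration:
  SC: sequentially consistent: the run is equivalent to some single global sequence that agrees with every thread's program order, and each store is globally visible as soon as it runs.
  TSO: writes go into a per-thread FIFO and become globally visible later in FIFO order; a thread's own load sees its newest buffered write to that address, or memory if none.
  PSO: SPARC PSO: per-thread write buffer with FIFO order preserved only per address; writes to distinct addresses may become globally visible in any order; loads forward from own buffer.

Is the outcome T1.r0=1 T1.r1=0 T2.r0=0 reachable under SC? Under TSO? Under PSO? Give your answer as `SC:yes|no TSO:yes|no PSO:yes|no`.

SC:no TSO:yes PSO:yes

outcome vector order: (T1.r0,T1.r1,T2.r0)
SC: 11 outcomes — {0/0/0 0/0/1 0/1/0 0/1/1 0/2/0 0/2/1 1/0/1 1/1/0 1/1/1 1/2/0 1/2/1}
TSO: 12 outcomes — {0/0/0 0/0/1 0/1/0 0/1/1 0/2/0 0/2/1 1/0/0 1/0/1 1/1/0 1/1/1 1/2/0 1/2/1}
PSO: 12 outcomes — {0/0/0 0/0/1 0/1/0 0/1/1 0/2/0 0/2/1 1/0/0 1/0/1 1/1/0 1/1/1 1/2/0 1/2/1}
target 1/0/0 ∈ {TSO,PSO}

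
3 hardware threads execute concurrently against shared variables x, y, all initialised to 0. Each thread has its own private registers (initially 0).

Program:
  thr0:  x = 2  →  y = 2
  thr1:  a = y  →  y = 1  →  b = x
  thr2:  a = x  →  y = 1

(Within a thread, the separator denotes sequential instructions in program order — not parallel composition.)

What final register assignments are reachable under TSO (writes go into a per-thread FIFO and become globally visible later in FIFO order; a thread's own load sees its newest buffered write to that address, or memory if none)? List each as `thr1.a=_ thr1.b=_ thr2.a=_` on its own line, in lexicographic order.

outcome vector order: (thr1.a,thr1.b,thr2.a)
|TSO outcomes| = 9

thr1.a=0 thr1.b=0 thr2.a=0
thr1.a=0 thr1.b=0 thr2.a=2
thr1.a=0 thr1.b=2 thr2.a=0
thr1.a=0 thr1.b=2 thr2.a=2
thr1.a=1 thr1.b=0 thr2.a=0
thr1.a=1 thr1.b=2 thr2.a=0
thr1.a=1 thr1.b=2 thr2.a=2
thr1.a=2 thr1.b=2 thr2.a=0
thr1.a=2 thr1.b=2 thr2.a=2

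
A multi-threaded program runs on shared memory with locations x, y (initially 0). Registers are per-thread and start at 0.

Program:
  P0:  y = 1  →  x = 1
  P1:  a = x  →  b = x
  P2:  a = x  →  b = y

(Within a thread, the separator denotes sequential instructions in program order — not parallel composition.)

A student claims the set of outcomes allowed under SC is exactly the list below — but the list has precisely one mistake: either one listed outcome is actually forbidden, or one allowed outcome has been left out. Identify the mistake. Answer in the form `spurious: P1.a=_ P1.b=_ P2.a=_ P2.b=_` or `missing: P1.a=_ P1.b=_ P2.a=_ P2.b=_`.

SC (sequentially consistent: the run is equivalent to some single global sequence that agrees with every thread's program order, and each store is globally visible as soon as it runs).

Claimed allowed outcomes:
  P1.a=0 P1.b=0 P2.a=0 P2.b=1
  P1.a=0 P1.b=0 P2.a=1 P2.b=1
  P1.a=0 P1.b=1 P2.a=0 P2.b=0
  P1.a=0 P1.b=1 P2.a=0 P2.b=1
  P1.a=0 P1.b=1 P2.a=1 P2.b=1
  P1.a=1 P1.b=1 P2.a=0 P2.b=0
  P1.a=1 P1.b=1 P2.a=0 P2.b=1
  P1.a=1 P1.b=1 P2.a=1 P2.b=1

missing: P1.a=0 P1.b=0 P2.a=0 P2.b=0

outcome vector order: (P1.a,P1.b,P2.a,P2.b)
under SC → (0,0,0,0) (0,0,0,1) (0,0,1,1) (0,1,0,0) (0,1,0,1) (0,1,1,1) (1,1,0,0) (1,1,0,1) (1,1,1,1)
SC∖claimed = {(0,0,0,0)}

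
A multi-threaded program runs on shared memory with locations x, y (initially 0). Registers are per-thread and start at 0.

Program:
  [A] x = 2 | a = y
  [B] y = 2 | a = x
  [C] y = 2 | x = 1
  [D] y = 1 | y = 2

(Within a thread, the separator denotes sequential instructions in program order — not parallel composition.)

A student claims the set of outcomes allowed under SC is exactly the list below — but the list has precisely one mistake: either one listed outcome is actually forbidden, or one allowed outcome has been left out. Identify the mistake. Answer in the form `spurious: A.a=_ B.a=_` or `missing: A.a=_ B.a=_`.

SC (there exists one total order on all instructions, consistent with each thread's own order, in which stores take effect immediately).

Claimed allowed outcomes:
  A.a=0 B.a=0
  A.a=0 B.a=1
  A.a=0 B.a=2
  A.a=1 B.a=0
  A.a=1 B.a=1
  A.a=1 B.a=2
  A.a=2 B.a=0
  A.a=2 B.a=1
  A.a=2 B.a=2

outcome vector order: (A.a,B.a)
[SC] allowed = {(0,1); (0,2); (1,0); (1,1); (1,2); (2,0); (2,1); (2,2)}
claimed∖SC = {(0,0)}

spurious: A.a=0 B.a=0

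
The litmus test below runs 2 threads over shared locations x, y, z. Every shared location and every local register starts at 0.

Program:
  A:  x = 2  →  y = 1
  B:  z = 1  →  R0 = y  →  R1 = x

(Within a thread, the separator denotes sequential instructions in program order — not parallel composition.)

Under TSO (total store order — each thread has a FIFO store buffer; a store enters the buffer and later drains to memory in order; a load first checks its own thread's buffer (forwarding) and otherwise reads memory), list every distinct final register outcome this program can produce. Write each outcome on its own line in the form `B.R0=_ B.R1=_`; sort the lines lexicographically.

outcome vector order: (B.R0,B.R1)
|TSO outcomes| = 3

B.R0=0 B.R1=0
B.R0=0 B.R1=2
B.R0=1 B.R1=2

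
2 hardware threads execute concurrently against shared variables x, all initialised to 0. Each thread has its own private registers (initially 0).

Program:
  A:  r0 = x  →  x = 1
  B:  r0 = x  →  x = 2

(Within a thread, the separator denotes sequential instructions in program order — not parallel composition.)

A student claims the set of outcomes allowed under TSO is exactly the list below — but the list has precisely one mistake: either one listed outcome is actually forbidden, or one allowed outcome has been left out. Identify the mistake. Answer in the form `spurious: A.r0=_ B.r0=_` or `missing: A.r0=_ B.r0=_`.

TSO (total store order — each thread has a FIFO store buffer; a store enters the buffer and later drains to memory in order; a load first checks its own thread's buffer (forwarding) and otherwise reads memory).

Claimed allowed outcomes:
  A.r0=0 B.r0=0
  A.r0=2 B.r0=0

missing: A.r0=0 B.r0=1

outcome vector order: (A.r0,B.r0)
under TSO → <0 0> <0 1> <2 0>
TSO∖claimed = {<0 1>}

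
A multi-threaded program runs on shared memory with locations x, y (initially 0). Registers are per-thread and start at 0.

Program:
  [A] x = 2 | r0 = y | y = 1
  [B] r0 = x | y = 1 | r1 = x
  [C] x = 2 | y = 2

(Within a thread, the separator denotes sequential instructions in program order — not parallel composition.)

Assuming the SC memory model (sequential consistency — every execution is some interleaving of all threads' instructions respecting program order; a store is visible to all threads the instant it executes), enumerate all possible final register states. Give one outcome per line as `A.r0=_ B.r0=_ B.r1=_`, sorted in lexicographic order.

A.r0=0 B.r0=0 B.r1=2
A.r0=0 B.r0=2 B.r1=2
A.r0=1 B.r0=0 B.r1=0
A.r0=1 B.r0=0 B.r1=2
A.r0=1 B.r0=2 B.r1=2
A.r0=2 B.r0=0 B.r1=0
A.r0=2 B.r0=0 B.r1=2
A.r0=2 B.r0=2 B.r1=2

outcome vector order: (A.r0,B.r0,B.r1)
|SC outcomes| = 8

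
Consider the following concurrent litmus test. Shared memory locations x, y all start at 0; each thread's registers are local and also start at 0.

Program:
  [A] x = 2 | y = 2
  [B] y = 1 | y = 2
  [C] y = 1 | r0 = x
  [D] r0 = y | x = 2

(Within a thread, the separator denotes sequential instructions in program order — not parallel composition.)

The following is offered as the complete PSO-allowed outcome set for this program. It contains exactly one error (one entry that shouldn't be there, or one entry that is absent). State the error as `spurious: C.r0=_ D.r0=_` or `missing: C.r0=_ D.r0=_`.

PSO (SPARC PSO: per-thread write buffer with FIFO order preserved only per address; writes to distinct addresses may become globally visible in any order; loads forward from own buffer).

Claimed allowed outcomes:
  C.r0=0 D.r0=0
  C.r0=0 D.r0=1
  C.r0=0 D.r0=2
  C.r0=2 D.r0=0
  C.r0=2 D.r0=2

outcome vector order: (C.r0,D.r0)
PSO (6): <0 0>; <0 1>; <0 2>; <2 0>; <2 1>; <2 2>
PSO∖claimed = {<2 1>}

missing: C.r0=2 D.r0=1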